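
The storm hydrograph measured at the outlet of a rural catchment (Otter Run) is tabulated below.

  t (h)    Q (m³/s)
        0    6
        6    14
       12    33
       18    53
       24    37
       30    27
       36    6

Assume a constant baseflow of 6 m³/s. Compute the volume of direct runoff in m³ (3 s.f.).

V ≈ 2.89 × 10^6 m³

Direct-runoff ordinates (Q − Q_b): 0.0, 8.0, 27.0, 47.0, 31.0, 21.0, 0.0 m³/s.
ΣQ_DR = 134.0 m³/s.
With Δt = 6 h = 21600 s, V = ΣQ_DR · Δt = 134.0 × 21600 = 2.89 × 10^6 m³.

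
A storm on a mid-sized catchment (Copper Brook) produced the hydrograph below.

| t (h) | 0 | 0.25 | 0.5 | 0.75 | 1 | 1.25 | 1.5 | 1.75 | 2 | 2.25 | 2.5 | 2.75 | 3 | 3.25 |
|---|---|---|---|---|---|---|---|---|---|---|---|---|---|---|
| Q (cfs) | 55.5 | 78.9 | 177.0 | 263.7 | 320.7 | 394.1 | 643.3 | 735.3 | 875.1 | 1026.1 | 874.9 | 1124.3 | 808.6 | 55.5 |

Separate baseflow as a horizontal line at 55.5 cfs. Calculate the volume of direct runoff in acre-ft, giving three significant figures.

V ≈ 138 acre-ft

Direct-runoff ordinates (Q − Q_b): 0.0, 23.4, 121.5, 208.2, 265.2, 338.6, 587.8, 679.8, 819.6, 970.6, 819.4, 1068.8, 753.1, 0.0 cfs.
ΣQ_DR = 6656 cfs.
With Δt = 0.25 h = 900 s, V = ΣQ_DR · Δt = 6656 × 900 = 5.99 × 10^6 ft³ = 138 acre-ft.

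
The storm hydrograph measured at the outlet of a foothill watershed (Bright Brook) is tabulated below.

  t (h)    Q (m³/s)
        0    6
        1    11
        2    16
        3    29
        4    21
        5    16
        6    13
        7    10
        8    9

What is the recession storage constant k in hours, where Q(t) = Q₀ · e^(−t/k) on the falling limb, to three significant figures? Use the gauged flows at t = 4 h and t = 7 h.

On the falling limb, Q drops from 21 to 10 m³/s between t = 4 h and t = 7 h (Δt = 3 h).
k = −Δt / ln(Q₂/Q₁) = −3 / ln(10/21) = 4.04 h.

k ≈ 4.04 h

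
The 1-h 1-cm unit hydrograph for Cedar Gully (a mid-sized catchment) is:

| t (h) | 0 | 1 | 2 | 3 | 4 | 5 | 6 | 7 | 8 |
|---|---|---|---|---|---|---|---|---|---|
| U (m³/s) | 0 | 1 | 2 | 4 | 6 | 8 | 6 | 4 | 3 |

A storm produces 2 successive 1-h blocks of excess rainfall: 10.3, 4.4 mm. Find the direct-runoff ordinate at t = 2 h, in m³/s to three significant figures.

Q ≈ 2.50 m³/s

By discrete convolution, Q_j = Σ (P_i / 10 mm) · U_{j−i}.
At t = 2 h (j=2): Q = (10.3/10)·2 + (4.4/10)·1 = 2.50 m³/s.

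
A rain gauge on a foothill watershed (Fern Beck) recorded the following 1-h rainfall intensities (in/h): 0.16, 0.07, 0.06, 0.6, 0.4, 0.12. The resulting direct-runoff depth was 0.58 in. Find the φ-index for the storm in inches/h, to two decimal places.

φ ≈ 0.21 in/h

Only the 2 blocks with intensity above φ contribute runoff: 0.6, 0.4 in/h.
Σ(I−φ)·Δt = d  ⇒  (0.6+0.4 − 2φ)·1 = 0.58
φ = (1.000 − 0.58/1) / 2 = 0.21 in/h.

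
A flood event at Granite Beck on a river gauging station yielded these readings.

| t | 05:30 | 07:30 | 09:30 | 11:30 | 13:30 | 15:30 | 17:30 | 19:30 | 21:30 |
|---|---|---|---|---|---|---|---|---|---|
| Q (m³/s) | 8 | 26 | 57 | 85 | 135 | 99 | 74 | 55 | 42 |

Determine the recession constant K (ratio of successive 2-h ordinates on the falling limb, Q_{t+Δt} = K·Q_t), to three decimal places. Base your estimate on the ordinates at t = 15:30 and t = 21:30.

K ≈ 0.751

Using the recession-limb readings at t = 15:30 and t = 21:30: Q falls from 99 to 42 m³/s over 3 intervals.
K = (Q₂/Q₁)^(1/3) = (42/99)^(1/3) = 0.751.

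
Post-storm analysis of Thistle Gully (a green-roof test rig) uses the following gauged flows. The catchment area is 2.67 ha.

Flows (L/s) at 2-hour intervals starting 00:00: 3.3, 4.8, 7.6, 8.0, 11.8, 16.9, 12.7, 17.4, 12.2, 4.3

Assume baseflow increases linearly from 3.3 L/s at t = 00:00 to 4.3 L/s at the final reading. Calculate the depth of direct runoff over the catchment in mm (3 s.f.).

d ≈ 16.4 mm

Direct runoff: 0.00, 1.39, 4.08, 4.37, 8.06, 13.04, 8.73, 13.32, 8.01, 0.00 L/s; ΣQ_DR = 61.00 L/s.
V = ΣQ_DR · Δt = 61.00 × 7200 s = 4.392 × 10^5 L.
Over A = 2.67 ha, depth = V / A = 16.4 mm.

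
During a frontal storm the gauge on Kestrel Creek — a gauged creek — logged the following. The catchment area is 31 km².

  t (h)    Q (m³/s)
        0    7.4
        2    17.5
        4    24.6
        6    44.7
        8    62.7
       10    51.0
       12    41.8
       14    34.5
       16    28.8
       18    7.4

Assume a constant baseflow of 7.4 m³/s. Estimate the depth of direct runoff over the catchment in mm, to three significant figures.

d ≈ 57.2 mm

Direct runoff: 0.0, 10.1, 17.2, 37.3, 55.3, 43.6, 34.4, 27.1, 21.4, 0.0 m³/s; ΣQ_DR = 246.4 m³/s.
V = ΣQ_DR · Δt = 246.4 × 7200 s = 1.774 × 10^6 m³.
Over A = 31 km², depth = V / A = 57.2 mm.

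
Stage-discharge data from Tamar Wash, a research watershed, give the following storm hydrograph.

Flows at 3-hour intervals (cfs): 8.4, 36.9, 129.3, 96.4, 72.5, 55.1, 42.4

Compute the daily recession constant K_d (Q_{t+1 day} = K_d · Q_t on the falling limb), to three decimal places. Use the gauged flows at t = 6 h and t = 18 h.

K_d ≈ 0.108

Between t = 6 h and t = 18 h the flow falls from 129.3 to 42.4 cfs over 4×3 h = 12 h.
Per-interval ratio K = (42.4/129.3)^(1/4) = 0.7567; K_d = K^(24/3) = 0.108.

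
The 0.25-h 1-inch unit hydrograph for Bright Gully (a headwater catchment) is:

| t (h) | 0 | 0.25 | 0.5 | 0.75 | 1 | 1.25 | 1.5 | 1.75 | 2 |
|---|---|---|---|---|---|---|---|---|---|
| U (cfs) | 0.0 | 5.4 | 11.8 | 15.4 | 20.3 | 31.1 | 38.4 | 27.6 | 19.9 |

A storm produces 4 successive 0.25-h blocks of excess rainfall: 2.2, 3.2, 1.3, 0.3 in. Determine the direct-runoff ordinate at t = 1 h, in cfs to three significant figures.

Q ≈ 111 cfs

By discrete convolution, Q_j = Σ (P_i / 1 in) · U_{j−i}.
At t = 1 h (j=4): Q = (2.2/1)·20.3 + (3.2/1)·15.4 + (1.3/1)·11.8 + (0.3/1)·5.4 = 111 cfs.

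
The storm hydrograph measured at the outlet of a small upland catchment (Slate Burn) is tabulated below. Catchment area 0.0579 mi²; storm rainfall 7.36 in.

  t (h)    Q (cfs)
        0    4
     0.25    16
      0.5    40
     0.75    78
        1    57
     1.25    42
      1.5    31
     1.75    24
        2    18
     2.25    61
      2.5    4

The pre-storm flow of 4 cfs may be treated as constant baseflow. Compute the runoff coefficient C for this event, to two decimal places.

C ≈ 0.30

ΣQ_DR = 331.0 cfs; V = ΣQ_DR·Δt = 2.979 × 10^5 ft³.
Runoff depth d = V / A = 2.215 in.
C = d / P = 2.215 / 7.36 = 0.30.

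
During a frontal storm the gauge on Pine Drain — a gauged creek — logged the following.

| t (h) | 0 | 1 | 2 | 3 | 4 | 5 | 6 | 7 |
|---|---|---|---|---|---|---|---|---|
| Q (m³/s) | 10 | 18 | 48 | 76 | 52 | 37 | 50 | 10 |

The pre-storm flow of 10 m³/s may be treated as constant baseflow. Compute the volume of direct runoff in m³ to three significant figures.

Direct-runoff ordinates (Q − Q_b): 0.0, 8.0, 38.0, 66.0, 42.0, 27.0, 40.0, 0.0 m³/s.
ΣQ_DR = 221.0 m³/s.
With Δt = 1 h = 3600 s, V = ΣQ_DR · Δt = 221.0 × 3600 = 7.96 × 10^5 m³.

V ≈ 7.96 × 10^5 m³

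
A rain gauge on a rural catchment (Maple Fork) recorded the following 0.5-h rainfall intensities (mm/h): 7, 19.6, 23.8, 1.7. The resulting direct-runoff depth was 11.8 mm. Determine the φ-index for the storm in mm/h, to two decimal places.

Only the 2 blocks with intensity above φ contribute runoff: 19.6, 23.8 mm/h.
Σ(I−φ)·Δt = d  ⇒  (19.6+23.8 − 2φ)·0.5 = 11.8
φ = (43.40 − 11.8/0.5) / 2 = 9.90 mm/h.

φ ≈ 9.90 mm/h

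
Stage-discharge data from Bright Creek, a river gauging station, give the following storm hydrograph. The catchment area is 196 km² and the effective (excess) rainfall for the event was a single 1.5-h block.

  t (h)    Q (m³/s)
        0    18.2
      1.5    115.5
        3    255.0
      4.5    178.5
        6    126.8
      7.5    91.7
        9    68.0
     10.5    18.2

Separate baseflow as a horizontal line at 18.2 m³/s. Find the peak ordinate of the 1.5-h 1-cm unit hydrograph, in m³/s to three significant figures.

Direct runoff: 0.0, 97.3, 236.8, 160.3, 108.6, 73.5, 49.8, 0.0 m³/s; ΣQ_DR = 726.3 m³/s, peak = 236.8 m³/s.
Runoff depth d = ΣQ_DR·Δt / A = 726.3 × 5400 / (196 km²) = 20.01 mm.
The 1-cm UH is the DRH scaled by (10 mm)/d, so U_p = 236.8 × 10/20.01 = 118 m³/s.

U_p ≈ 118 m³/s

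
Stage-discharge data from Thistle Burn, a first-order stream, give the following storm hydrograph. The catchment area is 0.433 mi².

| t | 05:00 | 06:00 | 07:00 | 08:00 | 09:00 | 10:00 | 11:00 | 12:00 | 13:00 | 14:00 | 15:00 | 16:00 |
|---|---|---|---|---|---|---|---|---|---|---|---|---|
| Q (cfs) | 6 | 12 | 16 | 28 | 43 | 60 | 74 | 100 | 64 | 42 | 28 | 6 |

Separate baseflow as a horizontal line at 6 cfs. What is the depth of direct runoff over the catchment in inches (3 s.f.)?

d ≈ 1.46 in

Direct runoff: 0.0, 6.0, 10.0, 22.0, 37.0, 54.0, 68.0, 94.0, 58.0, 36.0, 22.0, 0.0 cfs; ΣQ_DR = 407.0 cfs.
V = ΣQ_DR · Δt = 407.0 × 3600 s = 1.465 × 10^6 ft³.
Over A = 0.433 mi², depth = V / A = 1.46 in.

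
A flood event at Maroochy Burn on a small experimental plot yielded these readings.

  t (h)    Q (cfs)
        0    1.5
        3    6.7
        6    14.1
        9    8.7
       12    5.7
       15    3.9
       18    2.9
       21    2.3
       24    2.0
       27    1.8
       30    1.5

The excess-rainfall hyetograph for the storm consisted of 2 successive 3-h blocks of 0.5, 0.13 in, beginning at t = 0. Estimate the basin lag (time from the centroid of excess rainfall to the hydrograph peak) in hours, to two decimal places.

Centroid of excess rainfall: t_c = Σ P_i·t̄_i / ΣP_i = 2.1190 h (block centres at 1.5, 4.5 h).
Hydrograph peak occurs at t = 6 h, so basin lag t_L = 6 − 2.1190 = 3.88 h.

t_L ≈ 3.88 h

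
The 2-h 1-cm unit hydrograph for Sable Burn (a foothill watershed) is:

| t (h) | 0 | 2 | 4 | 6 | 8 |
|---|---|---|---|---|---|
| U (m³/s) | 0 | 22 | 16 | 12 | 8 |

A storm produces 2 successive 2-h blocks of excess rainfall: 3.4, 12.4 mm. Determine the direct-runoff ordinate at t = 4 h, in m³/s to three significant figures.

Q ≈ 32.7 m³/s

By discrete convolution, Q_j = Σ (P_i / 10 mm) · U_{j−i}.
At t = 4 h (j=2): Q = (3.4/10)·16 + (12.4/10)·22 = 32.7 m³/s.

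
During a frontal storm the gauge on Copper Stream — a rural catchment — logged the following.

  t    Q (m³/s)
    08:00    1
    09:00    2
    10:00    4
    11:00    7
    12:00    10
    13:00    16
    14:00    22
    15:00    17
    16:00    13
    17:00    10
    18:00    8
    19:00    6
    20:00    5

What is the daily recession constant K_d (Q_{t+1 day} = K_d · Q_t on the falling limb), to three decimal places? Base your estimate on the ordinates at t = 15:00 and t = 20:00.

K_d ≈ 0.003

Between t = 15:00 and t = 20:00 the flow falls from 17 to 5 m³/s over 5×1 h = 5 h.
Per-interval ratio K = (5/17)^(1/5) = 0.7829; K_d = K^(24/1) = 0.003.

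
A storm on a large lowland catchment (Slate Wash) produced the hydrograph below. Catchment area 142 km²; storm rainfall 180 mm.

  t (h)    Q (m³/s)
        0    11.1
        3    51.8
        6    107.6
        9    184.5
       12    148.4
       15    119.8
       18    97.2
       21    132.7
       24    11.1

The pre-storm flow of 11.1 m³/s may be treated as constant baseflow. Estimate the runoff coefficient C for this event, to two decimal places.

C ≈ 0.32

ΣQ_DR = 764.3 m³/s; V = ΣQ_DR·Δt = 8.254 × 10^6 m³.
Runoff depth d = V / A = 58.13 mm.
C = d / P = 58.13 / 180 = 0.32.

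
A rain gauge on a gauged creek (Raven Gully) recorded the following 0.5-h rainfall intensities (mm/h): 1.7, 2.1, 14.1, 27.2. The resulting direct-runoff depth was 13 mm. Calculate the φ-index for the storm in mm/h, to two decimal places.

Only the 2 blocks with intensity above φ contribute runoff: 14.1, 27.2 mm/h.
Σ(I−φ)·Δt = d  ⇒  (14.1+27.2 − 2φ)·0.5 = 13
φ = (41.30 − 13/0.5) / 2 = 7.65 mm/h.

φ ≈ 7.65 mm/h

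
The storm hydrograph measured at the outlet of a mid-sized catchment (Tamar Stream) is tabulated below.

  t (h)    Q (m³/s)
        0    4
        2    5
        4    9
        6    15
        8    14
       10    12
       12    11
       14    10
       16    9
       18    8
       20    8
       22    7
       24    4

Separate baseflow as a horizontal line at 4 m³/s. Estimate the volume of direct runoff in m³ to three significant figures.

Direct-runoff ordinates (Q − Q_b): 0.0, 1.0, 5.0, 11.0, 10.0, 8.0, 7.0, 6.0, 5.0, 4.0, 4.0, 3.0, 0.0 m³/s.
ΣQ_DR = 64.00 m³/s.
With Δt = 2 h = 7200 s, V = ΣQ_DR · Δt = 64.00 × 7200 = 4.61 × 10^5 m³.

V ≈ 4.61 × 10^5 m³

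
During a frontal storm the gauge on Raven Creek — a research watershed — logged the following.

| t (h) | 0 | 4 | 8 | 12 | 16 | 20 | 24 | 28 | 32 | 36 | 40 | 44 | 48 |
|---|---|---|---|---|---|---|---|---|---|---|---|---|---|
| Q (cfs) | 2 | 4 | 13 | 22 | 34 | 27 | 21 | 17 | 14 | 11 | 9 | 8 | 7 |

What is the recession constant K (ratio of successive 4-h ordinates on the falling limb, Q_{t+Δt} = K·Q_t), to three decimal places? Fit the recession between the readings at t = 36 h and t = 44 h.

K ≈ 0.853

Using the recession-limb readings at t = 36 h and t = 44 h: Q falls from 11 to 8 cfs over 2 intervals.
K = (Q₂/Q₁)^(1/2) = (8/11)^(1/2) = 0.853.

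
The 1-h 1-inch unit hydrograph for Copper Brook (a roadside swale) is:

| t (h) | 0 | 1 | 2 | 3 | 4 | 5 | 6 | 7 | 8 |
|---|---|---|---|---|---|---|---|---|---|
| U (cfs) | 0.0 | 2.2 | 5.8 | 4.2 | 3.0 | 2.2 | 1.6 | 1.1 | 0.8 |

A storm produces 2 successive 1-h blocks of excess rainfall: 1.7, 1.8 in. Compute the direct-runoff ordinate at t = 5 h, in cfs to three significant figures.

By discrete convolution, Q_j = Σ (P_i / 1 in) · U_{j−i}.
At t = 5 h (j=5): Q = (1.7/1)·2.2 + (1.8/1)·3.0 = 9.14 cfs.

Q ≈ 9.14 cfs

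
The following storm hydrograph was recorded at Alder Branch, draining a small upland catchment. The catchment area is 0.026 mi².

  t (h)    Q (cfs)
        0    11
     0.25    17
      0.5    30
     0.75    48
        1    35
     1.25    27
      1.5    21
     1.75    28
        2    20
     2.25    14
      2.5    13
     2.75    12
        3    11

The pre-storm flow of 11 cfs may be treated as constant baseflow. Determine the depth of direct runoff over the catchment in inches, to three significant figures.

Direct runoff: 0.0, 6.0, 19.0, 37.0, 24.0, 16.0, 10.0, 17.0, 9.0, 3.0, 2.0, 1.0, 0.0 cfs; ΣQ_DR = 144.0 cfs.
V = ΣQ_DR · Δt = 144.0 × 900 s = 1.296 × 10^5 ft³.
Over A = 0.026 mi², depth = V / A = 2.15 in.

d ≈ 2.15 in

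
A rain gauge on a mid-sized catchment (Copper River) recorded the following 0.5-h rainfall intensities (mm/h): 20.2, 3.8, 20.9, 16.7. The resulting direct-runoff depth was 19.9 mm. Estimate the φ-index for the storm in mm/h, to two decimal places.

Only the 3 blocks with intensity above φ contribute runoff: 20.2, 20.9, 16.7 mm/h.
Σ(I−φ)·Δt = d  ⇒  (20.2+20.9+16.7 − 3φ)·0.5 = 19.9
φ = (57.80 − 19.9/0.5) / 3 = 6.00 mm/h.

φ ≈ 6.00 mm/h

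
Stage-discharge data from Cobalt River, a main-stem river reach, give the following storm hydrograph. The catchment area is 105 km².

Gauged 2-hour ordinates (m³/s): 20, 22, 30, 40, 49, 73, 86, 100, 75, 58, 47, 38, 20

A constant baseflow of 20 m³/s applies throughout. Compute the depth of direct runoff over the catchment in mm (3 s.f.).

d ≈ 27.3 mm

Direct runoff: 0.0, 2.0, 10.0, 20.0, 29.0, 53.0, 66.0, 80.0, 55.0, 38.0, 27.0, 18.0, 0.0 m³/s; ΣQ_DR = 398.0 m³/s.
V = ΣQ_DR · Δt = 398.0 × 7200 s = 2.866 × 10^6 m³.
Over A = 105 km², depth = V / A = 27.3 mm.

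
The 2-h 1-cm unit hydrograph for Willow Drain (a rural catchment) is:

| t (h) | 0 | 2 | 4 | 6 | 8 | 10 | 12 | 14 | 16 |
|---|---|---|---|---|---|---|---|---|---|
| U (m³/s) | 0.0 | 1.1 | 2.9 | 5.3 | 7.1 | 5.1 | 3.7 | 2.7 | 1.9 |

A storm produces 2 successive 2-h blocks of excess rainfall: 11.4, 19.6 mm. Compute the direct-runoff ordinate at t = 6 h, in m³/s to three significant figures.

Q ≈ 11.7 m³/s

By discrete convolution, Q_j = Σ (P_i / 10 mm) · U_{j−i}.
At t = 6 h (j=3): Q = (11.4/10)·5.3 + (19.6/10)·2.9 = 11.7 m³/s.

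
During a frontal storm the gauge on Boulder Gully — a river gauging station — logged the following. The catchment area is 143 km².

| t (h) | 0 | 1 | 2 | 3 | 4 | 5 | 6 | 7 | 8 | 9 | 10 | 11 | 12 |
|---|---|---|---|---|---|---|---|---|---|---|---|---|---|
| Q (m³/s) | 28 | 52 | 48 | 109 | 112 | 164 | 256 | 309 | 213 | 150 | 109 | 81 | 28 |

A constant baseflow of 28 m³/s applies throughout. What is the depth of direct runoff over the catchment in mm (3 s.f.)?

Direct runoff: 0.0, 24.0, 20.0, 81.0, 84.0, 136.0, 228.0, 281.0, 185.0, 122.0, 81.0, 53.0, 0.0 m³/s; ΣQ_DR = 1295 m³/s.
V = ΣQ_DR · Δt = 1295 × 3600 s = 4.662 × 10^6 m³.
Over A = 143 km², depth = V / A = 32.6 mm.

d ≈ 32.6 mm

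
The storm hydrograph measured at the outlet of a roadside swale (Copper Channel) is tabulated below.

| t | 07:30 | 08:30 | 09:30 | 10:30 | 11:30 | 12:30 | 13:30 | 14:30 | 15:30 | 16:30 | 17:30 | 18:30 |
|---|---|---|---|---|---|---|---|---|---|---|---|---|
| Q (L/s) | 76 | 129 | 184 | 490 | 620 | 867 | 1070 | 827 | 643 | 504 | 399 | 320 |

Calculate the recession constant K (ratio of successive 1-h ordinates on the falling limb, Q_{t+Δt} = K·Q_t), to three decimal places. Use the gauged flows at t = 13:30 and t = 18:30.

Using the recession-limb readings at t = 13:30 and t = 18:30: Q falls from 1070 to 320 L/s over 5 intervals.
K = (Q₂/Q₁)^(1/5) = (320/1070)^(1/5) = 0.786.

K ≈ 0.786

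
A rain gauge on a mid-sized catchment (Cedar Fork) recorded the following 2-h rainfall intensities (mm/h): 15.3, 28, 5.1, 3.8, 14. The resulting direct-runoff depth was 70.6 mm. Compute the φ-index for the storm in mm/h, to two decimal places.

Only the 3 blocks with intensity above φ contribute runoff: 15.3, 28, 14 mm/h.
Σ(I−φ)·Δt = d  ⇒  (15.3+28+14 − 3φ)·2 = 70.6
φ = (57.30 − 70.6/2) / 3 = 7.33 mm/h.

φ ≈ 7.33 mm/h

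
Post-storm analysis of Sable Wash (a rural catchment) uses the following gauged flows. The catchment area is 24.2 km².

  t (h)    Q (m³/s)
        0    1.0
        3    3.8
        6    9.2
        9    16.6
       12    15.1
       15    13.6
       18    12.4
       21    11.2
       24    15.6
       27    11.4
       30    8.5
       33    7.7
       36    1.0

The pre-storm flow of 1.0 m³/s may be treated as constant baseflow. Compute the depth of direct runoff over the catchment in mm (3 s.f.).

Direct runoff: 0.0, 2.8, 8.2, 15.6, 14.1, 12.6, 11.4, 10.2, 14.6, 10.4, 7.5, 6.7, 0.0 m³/s; ΣQ_DR = 114.1 m³/s.
V = ΣQ_DR · Δt = 114.1 × 10800 s = 1.232 × 10^6 m³.
Over A = 24.2 km², depth = V / A = 50.9 mm.

d ≈ 50.9 mm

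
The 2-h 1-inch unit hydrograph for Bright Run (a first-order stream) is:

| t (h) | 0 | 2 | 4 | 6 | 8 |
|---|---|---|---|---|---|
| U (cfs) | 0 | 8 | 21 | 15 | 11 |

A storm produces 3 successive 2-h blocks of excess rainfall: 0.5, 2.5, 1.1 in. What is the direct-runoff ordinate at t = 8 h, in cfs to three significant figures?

Q ≈ 66.1 cfs

By discrete convolution, Q_j = Σ (P_i / 1 in) · U_{j−i}.
At t = 8 h (j=4): Q = (0.5/1)·11 + (2.5/1)·15 + (1.1/1)·21 = 66.1 cfs.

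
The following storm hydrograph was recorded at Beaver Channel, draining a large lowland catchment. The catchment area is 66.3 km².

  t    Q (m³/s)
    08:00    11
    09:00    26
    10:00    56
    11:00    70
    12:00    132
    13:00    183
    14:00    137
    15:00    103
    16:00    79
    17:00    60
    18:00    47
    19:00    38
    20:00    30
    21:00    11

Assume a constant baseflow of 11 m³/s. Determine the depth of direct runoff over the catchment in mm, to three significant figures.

d ≈ 45.0 mm

Direct runoff: 0.0, 15.0, 45.0, 59.0, 121.0, 172.0, 126.0, 92.0, 68.0, 49.0, 36.0, 27.0, 19.0, 0.0 m³/s; ΣQ_DR = 829.0 m³/s.
V = ΣQ_DR · Δt = 829.0 × 3600 s = 2.984 × 10^6 m³.
Over A = 66.3 km², depth = V / A = 45.0 mm.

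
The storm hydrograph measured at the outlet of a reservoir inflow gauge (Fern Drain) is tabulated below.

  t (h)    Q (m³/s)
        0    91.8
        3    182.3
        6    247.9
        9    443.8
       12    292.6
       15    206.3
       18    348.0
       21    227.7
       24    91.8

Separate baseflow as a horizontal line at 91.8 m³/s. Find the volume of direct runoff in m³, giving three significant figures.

Direct-runoff ordinates (Q − Q_b): 0.0, 90.5, 156.1, 352.0, 200.8, 114.5, 256.2, 135.9, 0.0 m³/s.
ΣQ_DR = 1306 m³/s.
With Δt = 3 h = 10800 s, V = ΣQ_DR · Δt = 1306 × 10800 = 1.41 × 10^7 m³.

V ≈ 1.41 × 10^7 m³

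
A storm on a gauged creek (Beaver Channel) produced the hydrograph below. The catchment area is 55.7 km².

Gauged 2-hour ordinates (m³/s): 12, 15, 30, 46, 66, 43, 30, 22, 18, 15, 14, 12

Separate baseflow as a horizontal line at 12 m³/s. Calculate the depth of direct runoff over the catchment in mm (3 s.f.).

d ≈ 23.1 mm

Direct runoff: 0.0, 3.0, 18.0, 34.0, 54.0, 31.0, 18.0, 10.0, 6.0, 3.0, 2.0, 0.0 m³/s; ΣQ_DR = 179.0 m³/s.
V = ΣQ_DR · Δt = 179.0 × 7200 s = 1.289 × 10^6 m³.
Over A = 55.7 km², depth = V / A = 23.1 mm.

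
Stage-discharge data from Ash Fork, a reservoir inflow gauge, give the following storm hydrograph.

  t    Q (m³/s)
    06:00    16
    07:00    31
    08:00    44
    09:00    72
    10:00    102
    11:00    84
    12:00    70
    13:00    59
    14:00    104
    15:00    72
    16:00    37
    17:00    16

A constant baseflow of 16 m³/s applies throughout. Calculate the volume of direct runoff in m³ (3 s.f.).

V ≈ 1.85 × 10^6 m³

Direct-runoff ordinates (Q − Q_b): 0.0, 15.0, 28.0, 56.0, 86.0, 68.0, 54.0, 43.0, 88.0, 56.0, 21.0, 0.0 m³/s.
ΣQ_DR = 515.0 m³/s.
With Δt = 1 h = 3600 s, V = ΣQ_DR · Δt = 515.0 × 3600 = 1.85 × 10^6 m³.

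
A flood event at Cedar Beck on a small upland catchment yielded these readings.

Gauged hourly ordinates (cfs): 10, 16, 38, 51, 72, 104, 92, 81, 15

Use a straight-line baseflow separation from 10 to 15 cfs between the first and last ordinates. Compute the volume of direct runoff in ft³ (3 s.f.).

Direct-runoff ordinates (Q − Q_b): 0.00, 5.38, 26.75, 39.12, 59.50, 90.88, 78.25, 66.62, 0.00 cfs.
ΣQ_DR = 366.5 cfs.
With Δt = 1 h = 3600 s, V = ΣQ_DR · Δt = 366.5 × 3600 = 1.32 × 10^6 ft³.

V ≈ 1.32 × 10^6 ft³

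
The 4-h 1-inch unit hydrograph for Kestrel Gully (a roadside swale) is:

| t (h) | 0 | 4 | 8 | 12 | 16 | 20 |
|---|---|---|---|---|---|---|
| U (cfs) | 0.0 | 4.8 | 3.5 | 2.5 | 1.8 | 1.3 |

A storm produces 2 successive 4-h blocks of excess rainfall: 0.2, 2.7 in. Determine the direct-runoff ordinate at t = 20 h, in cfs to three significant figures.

By discrete convolution, Q_j = Σ (P_i / 1 in) · U_{j−i}.
At t = 20 h (j=5): Q = (0.2/1)·1.3 + (2.7/1)·1.8 = 5.12 cfs.

Q ≈ 5.12 cfs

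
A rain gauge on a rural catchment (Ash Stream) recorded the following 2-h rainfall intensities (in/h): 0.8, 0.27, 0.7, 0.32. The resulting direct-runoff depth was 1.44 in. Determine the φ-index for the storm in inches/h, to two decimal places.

φ ≈ 0.39 in/h

Only the 2 blocks with intensity above φ contribute runoff: 0.8, 0.7 in/h.
Σ(I−φ)·Δt = d  ⇒  (0.8+0.7 − 2φ)·2 = 1.44
φ = (1.500 − 1.44/2) / 2 = 0.39 in/h.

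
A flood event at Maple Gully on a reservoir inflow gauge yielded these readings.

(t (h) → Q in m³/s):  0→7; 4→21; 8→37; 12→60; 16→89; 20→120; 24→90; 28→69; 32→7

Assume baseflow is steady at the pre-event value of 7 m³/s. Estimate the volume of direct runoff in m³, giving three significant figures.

Direct-runoff ordinates (Q − Q_b): 0.0, 14.0, 30.0, 53.0, 82.0, 113.0, 83.0, 62.0, 0.0 m³/s.
ΣQ_DR = 437.0 m³/s.
With Δt = 4 h = 14400 s, V = ΣQ_DR · Δt = 437.0 × 14400 = 6.29 × 10^6 m³.

V ≈ 6.29 × 10^6 m³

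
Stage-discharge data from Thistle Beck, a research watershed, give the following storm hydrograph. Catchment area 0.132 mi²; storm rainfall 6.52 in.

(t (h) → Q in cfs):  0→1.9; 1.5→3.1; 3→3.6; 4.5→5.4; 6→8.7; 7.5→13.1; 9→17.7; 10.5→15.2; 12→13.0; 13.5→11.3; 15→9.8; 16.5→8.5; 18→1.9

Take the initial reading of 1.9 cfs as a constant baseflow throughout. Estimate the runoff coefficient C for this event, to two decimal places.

C ≈ 0.24

ΣQ_DR = 88.50 cfs; V = ΣQ_DR·Δt = 4.779 × 10^5 ft³.
Runoff depth d = V / A = 1.558 in.
C = d / P = 1.558 / 6.52 = 0.24.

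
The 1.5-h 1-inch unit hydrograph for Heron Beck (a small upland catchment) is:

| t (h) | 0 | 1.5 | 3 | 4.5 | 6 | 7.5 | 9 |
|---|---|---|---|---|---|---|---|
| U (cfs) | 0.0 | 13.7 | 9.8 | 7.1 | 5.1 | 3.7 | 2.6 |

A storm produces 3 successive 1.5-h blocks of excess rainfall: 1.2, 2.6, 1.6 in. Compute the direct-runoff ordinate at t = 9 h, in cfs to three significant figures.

Q ≈ 20.9 cfs

By discrete convolution, Q_j = Σ (P_i / 1 in) · U_{j−i}.
At t = 9 h (j=6): Q = (1.2/1)·2.6 + (2.6/1)·3.7 + (1.6/1)·5.1 = 20.9 cfs.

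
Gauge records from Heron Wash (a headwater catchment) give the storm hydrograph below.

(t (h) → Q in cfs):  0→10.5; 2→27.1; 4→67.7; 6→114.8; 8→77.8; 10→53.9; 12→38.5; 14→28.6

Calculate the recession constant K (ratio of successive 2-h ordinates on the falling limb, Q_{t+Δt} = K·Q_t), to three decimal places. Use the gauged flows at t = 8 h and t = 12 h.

K ≈ 0.703

Using the recession-limb readings at t = 8 h and t = 12 h: Q falls from 77.8 to 38.5 cfs over 2 intervals.
K = (Q₂/Q₁)^(1/2) = (38.5/77.8)^(1/2) = 0.703.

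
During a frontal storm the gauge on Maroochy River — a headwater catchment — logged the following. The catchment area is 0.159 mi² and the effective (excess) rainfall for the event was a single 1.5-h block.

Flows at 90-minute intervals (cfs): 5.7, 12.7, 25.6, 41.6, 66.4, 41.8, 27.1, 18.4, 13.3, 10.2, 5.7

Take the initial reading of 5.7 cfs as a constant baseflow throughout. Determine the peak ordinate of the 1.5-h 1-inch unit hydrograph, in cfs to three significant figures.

U_p ≈ 20.2 cfs

Direct runoff: 0.0, 7.0, 19.9, 35.9, 60.7, 36.1, 21.4, 12.7, 7.6, 4.5, 0.0 cfs; ΣQ_DR = 205.8 cfs, peak = 60.7 cfs.
Runoff depth d = ΣQ_DR·Δt / A = 205.8 × 5400 / (0.159 mi²) = 3.009 in.
The 1-inch UH is the DRH scaled by (1 in)/d, so U_p = 60.7 × 1/3.009 = 20.2 cfs.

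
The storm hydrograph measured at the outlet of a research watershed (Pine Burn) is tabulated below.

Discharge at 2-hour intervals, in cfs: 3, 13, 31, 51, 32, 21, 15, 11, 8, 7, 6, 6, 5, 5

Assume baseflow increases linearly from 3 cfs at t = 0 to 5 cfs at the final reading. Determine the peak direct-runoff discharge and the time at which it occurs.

Subtracting baseflow gives direct-runoff ordinates: 0.00, 9.85, 27.69, 47.54, 28.38, 17.23, 11.08, 6.92, 3.77, 2.62, 1.46, 1.31, 0.15, 0.00 cfs.
The maximum is 47.54 cfs, occurring at the reading for t = 6 h.

Q_p = 47.54 cfs at t = 6 h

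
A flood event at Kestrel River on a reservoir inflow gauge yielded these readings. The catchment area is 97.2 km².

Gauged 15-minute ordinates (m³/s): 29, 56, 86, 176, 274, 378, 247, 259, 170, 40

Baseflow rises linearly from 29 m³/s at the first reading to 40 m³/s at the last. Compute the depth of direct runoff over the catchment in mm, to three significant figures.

Direct runoff: 0.00, 25.78, 54.56, 143.33, 240.11, 342.89, 210.67, 221.44, 131.22, 0.00 m³/s; ΣQ_DR = 1370 m³/s.
V = ΣQ_DR · Δt = 1370 × 900 s = 1.233 × 10^6 m³.
Over A = 97.2 km², depth = V / A = 12.7 mm.

d ≈ 12.7 mm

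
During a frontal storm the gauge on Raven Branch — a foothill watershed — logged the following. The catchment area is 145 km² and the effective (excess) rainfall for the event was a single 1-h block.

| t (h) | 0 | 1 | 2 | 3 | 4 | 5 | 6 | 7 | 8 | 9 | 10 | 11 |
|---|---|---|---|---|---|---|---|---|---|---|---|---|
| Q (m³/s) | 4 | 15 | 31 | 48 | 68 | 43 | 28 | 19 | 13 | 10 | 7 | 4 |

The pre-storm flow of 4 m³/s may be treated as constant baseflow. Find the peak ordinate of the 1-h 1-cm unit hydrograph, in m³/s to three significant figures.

Direct runoff: 0.0, 11.0, 27.0, 44.0, 64.0, 39.0, 24.0, 15.0, 9.0, 6.0, 3.0, 0.0 m³/s; ΣQ_DR = 242.0 m³/s, peak = 64.0 m³/s.
Runoff depth d = ΣQ_DR·Δt / A = 242.0 × 3600 / (145 km²) = 6.008 mm.
The 1-cm UH is the DRH scaled by (10 mm)/d, so U_p = 64.0 × 10/6.008 = 107 m³/s.

U_p ≈ 107 m³/s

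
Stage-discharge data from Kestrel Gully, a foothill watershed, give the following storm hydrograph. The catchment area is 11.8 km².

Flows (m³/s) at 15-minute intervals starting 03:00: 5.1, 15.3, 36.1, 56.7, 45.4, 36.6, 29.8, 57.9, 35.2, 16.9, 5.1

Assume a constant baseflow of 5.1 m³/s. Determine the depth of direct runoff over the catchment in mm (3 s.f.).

d ≈ 21.7 mm

Direct runoff: 0.0, 10.2, 31.0, 51.6, 40.3, 31.5, 24.7, 52.8, 30.1, 11.8, 0.0 m³/s; ΣQ_DR = 284.0 m³/s.
V = ΣQ_DR · Δt = 284.0 × 900 s = 2.556 × 10^5 m³.
Over A = 11.8 km², depth = V / A = 21.7 mm.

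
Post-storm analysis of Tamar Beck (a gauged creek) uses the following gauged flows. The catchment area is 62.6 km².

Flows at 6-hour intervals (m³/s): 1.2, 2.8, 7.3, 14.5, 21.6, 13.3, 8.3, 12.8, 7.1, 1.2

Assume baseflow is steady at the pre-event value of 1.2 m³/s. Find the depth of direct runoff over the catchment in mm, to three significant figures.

d ≈ 26.9 mm

Direct runoff: 0.0, 1.6, 6.1, 13.3, 20.4, 12.1, 7.1, 11.6, 5.9, 0.0 m³/s; ΣQ_DR = 78.10 m³/s.
V = ΣQ_DR · Δt = 78.10 × 21600 s = 1.687 × 10^6 m³.
Over A = 62.6 km², depth = V / A = 26.9 mm.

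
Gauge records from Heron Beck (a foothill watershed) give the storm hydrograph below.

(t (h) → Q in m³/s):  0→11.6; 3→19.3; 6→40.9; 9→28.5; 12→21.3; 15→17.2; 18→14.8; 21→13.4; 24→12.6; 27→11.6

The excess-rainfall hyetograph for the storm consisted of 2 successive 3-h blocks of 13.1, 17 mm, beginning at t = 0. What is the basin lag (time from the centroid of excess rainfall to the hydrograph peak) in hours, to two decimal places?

t_L ≈ 2.81 h

Centroid of excess rainfall: t_c = Σ P_i·t̄_i / ΣP_i = 3.1944 h (block centres at 1.5, 4.5 h).
Hydrograph peak occurs at t = 6 h, so basin lag t_L = 6 − 3.1944 = 2.81 h.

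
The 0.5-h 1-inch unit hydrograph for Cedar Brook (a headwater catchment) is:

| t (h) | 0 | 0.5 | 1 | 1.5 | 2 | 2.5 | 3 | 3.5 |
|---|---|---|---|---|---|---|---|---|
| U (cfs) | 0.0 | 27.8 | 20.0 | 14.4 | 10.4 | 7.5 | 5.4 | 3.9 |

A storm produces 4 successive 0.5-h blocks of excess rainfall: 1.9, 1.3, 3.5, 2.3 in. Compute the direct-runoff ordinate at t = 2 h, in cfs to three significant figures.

Q ≈ 172 cfs

By discrete convolution, Q_j = Σ (P_i / 1 in) · U_{j−i}.
At t = 2 h (j=4): Q = (1.9/1)·10.4 + (1.3/1)·14.4 + (3.5/1)·20.0 + (2.3/1)·27.8 = 172 cfs.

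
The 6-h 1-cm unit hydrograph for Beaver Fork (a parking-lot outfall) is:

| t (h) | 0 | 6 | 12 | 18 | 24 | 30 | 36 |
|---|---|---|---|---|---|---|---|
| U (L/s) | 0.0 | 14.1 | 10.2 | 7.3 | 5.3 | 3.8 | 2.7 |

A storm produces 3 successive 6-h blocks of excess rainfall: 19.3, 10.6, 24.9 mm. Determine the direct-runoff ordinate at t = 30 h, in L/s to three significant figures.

Q ≈ 31.1 L/s

By discrete convolution, Q_j = Σ (P_i / 10 mm) · U_{j−i}.
At t = 30 h (j=5): Q = (19.3/10)·3.8 + (10.6/10)·5.3 + (24.9/10)·7.3 = 31.1 L/s.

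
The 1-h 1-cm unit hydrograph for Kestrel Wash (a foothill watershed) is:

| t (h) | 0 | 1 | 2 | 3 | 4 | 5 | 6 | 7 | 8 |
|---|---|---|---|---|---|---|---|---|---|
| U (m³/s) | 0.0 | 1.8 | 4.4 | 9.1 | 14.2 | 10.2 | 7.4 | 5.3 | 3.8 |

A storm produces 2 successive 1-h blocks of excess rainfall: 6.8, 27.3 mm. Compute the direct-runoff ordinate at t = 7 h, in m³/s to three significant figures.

Q ≈ 23.8 m³/s

By discrete convolution, Q_j = Σ (P_i / 10 mm) · U_{j−i}.
At t = 7 h (j=7): Q = (6.8/10)·5.3 + (27.3/10)·7.4 = 23.8 m³/s.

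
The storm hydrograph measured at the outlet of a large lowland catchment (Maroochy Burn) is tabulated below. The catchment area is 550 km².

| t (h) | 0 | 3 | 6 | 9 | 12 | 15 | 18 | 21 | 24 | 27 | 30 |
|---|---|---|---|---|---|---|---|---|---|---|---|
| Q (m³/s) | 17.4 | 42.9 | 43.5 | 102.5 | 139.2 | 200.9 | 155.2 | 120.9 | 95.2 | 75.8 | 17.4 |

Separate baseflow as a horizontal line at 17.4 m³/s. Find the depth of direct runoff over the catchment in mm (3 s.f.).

d ≈ 16.1 mm

Direct runoff: 0.0, 25.5, 26.1, 85.1, 121.8, 183.5, 137.8, 103.5, 77.8, 58.4, 0.0 m³/s; ΣQ_DR = 819.5 m³/s.
V = ΣQ_DR · Δt = 819.5 × 10800 s = 8.851 × 10^6 m³.
Over A = 550 km², depth = V / A = 16.1 mm.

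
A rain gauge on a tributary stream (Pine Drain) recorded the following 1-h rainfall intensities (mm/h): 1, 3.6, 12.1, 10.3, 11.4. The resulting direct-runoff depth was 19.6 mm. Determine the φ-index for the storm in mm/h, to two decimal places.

Only the 3 blocks with intensity above φ contribute runoff: 12.1, 10.3, 11.4 mm/h.
Σ(I−φ)·Δt = d  ⇒  (12.1+10.3+11.4 − 3φ)·1 = 19.6
φ = (33.80 − 19.6/1) / 3 = 4.73 mm/h.

φ ≈ 4.73 mm/h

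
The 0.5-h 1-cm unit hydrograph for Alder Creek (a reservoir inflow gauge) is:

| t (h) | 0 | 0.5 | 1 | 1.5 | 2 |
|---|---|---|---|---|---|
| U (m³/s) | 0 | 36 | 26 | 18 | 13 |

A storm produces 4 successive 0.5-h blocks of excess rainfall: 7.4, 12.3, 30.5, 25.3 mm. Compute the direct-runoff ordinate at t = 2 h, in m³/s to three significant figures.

Q ≈ 202 m³/s

By discrete convolution, Q_j = Σ (P_i / 10 mm) · U_{j−i}.
At t = 2 h (j=4): Q = (7.4/10)·13 + (12.3/10)·18 + (30.5/10)·26 + (25.3/10)·36 = 202 m³/s.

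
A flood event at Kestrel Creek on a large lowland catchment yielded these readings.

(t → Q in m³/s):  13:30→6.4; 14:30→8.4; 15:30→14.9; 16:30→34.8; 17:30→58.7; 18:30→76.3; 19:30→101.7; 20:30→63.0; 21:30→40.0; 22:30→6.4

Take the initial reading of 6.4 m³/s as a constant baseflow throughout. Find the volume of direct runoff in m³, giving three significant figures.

Direct-runoff ordinates (Q − Q_b): 0.0, 2.0, 8.5, 28.4, 52.3, 69.9, 95.3, 56.6, 33.6, 0.0 m³/s.
ΣQ_DR = 346.6 m³/s.
With Δt = 1 h = 3600 s, V = ΣQ_DR · Δt = 346.6 × 3600 = 1.25 × 10^6 m³.

V ≈ 1.25 × 10^6 m³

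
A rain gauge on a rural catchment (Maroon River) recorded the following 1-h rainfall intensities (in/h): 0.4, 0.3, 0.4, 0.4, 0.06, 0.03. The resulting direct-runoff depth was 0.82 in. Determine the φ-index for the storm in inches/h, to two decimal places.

φ ≈ 0.17 in/h

Only the 4 blocks with intensity above φ contribute runoff: 0.4, 0.3, 0.4, 0.4 in/h.
Σ(I−φ)·Δt = d  ⇒  (0.4+0.3+0.4+0.4 − 4φ)·1 = 0.82
φ = (1.500 − 0.82/1) / 4 = 0.17 in/h.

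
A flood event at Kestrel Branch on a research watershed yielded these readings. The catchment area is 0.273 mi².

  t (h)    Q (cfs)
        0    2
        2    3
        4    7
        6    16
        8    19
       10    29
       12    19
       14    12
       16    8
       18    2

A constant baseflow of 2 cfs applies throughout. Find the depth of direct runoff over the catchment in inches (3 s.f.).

Direct runoff: 0.0, 1.0, 5.0, 14.0, 17.0, 27.0, 17.0, 10.0, 6.0, 0.0 cfs; ΣQ_DR = 97.00 cfs.
V = ΣQ_DR · Δt = 97.00 × 7200 s = 6.984 × 10^5 ft³.
Over A = 0.273 mi², depth = V / A = 1.10 in.

d ≈ 1.10 in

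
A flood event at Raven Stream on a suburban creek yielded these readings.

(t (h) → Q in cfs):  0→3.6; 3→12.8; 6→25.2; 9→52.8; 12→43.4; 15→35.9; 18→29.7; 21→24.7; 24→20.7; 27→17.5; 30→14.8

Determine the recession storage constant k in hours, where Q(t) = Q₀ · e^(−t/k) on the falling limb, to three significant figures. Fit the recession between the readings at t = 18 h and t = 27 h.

k ≈ 17.0 h

On the falling limb, Q drops from 29.7 to 17.5 cfs between t = 18 h and t = 27 h (Δt = 9 h).
k = −Δt / ln(Q₂/Q₁) = −9 / ln(17.5/29.7) = 17.0 h.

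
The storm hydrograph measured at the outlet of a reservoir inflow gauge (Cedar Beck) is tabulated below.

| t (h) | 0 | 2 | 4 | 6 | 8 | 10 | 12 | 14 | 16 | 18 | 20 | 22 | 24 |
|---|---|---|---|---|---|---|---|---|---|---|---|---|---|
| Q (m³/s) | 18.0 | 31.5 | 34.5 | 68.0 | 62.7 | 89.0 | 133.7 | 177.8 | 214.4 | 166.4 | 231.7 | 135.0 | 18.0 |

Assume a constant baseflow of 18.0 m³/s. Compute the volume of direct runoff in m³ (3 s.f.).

V ≈ 8.26 × 10^6 m³

Direct-runoff ordinates (Q − Q_b): 0.0, 13.5, 16.5, 50.0, 44.7, 71.0, 115.7, 159.8, 196.4, 148.4, 213.7, 117.0, 0.0 m³/s.
ΣQ_DR = 1147 m³/s.
With Δt = 2 h = 7200 s, V = ΣQ_DR · Δt = 1147 × 7200 = 8.26 × 10^6 m³.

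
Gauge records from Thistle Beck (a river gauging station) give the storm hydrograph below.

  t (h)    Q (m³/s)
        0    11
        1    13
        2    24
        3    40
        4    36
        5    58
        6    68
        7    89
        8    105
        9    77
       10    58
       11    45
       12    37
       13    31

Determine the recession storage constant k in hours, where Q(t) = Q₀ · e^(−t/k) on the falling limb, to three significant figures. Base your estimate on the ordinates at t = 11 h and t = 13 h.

k ≈ 5.37 h

On the falling limb, Q drops from 45 to 31 m³/s between t = 11 h and t = 13 h (Δt = 2 h).
k = −Δt / ln(Q₂/Q₁) = −2 / ln(31/45) = 5.37 h.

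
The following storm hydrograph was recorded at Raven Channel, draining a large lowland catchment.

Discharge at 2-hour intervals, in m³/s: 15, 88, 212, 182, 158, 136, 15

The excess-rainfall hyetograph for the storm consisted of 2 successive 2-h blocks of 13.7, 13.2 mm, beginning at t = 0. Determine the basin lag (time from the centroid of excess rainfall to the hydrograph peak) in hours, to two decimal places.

t_L ≈ 2.02 h

Centroid of excess rainfall: t_c = Σ P_i·t̄_i / ΣP_i = 1.9814 h (block centres at 1, 3 h).
Hydrograph peak occurs at t = 4 h, so basin lag t_L = 4 − 1.9814 = 2.02 h.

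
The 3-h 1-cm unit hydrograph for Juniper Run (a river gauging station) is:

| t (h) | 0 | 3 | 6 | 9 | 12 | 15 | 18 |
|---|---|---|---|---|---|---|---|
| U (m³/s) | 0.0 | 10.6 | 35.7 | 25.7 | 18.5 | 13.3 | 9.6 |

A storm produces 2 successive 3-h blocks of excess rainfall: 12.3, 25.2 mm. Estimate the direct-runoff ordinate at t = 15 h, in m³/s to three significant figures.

By discrete convolution, Q_j = Σ (P_i / 10 mm) · U_{j−i}.
At t = 15 h (j=5): Q = (12.3/10)·13.3 + (25.2/10)·18.5 = 63.0 m³/s.

Q ≈ 63.0 m³/s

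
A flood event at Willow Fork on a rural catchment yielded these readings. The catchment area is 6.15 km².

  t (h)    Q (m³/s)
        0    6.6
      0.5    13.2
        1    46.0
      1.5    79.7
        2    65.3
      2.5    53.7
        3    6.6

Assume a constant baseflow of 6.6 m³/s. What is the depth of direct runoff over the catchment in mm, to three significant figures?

Direct runoff: 0.0, 6.6, 39.4, 73.1, 58.7, 47.1, 0.0 m³/s; ΣQ_DR = 224.9 m³/s.
V = ΣQ_DR · Δt = 224.9 × 1800 s = 4.048 × 10^5 m³.
Over A = 6.15 km², depth = V / A = 65.8 mm.

d ≈ 65.8 mm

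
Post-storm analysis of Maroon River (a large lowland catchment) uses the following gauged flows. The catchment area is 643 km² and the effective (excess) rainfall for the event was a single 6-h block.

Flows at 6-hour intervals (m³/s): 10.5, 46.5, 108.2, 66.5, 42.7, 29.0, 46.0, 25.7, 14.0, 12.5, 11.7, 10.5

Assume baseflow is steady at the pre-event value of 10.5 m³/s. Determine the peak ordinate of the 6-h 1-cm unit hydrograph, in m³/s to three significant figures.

Direct runoff: 0.0, 36.0, 97.7, 56.0, 32.2, 18.5, 35.5, 15.2, 3.5, 2.0, 1.2, 0.0 m³/s; ΣQ_DR = 297.8 m³/s, peak = 97.7 m³/s.
Runoff depth d = ΣQ_DR·Δt / A = 297.8 × 21600 / (643 km²) = 10.00 mm.
The 1-cm UH is the DRH scaled by (10 mm)/d, so U_p = 97.7 × 10/10.00 = 97.7 m³/s.

U_p ≈ 97.7 m³/s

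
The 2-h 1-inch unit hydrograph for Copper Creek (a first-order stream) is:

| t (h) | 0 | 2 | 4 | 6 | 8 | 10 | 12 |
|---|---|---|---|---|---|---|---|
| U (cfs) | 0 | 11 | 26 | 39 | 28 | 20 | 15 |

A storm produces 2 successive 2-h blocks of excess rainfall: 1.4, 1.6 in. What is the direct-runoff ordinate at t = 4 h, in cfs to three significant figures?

Q ≈ 54.0 cfs

By discrete convolution, Q_j = Σ (P_i / 1 in) · U_{j−i}.
At t = 4 h (j=2): Q = (1.4/1)·26 + (1.6/1)·11 = 54.0 cfs.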